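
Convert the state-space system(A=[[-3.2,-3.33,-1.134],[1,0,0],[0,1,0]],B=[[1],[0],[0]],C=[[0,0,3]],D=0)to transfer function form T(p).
T(p) = C(pI - A)⁻¹B + D.
Characteristic polynomial det(pI - A) = p^3 + 3.2*p^2 + 3.33*p + 1.134.
Numerator from C·adj(pI-A)·B + D·det(pI-A) = 3.
T(p) = (3)/(p^3 + 3.2*p^2 + 3.33*p + 1.134)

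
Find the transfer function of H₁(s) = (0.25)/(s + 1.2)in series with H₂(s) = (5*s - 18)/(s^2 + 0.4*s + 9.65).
Series: H = H₁ · H₂ = (n₁·n₂)/(d₁·d₂).
Num: n₁·n₂ = 1.25*s - 4.5. Den: d₁·d₂ = s^3 + 1.6*s^2 + 10.13*s + 11.58.
H(s) = (1.25*s - 4.5)/(s^3 + 1.6*s^2 + 10.13*s + 11.58)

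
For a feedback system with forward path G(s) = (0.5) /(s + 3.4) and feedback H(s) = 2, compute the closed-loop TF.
Closed-loop T = G/(1+GH).
Numerator: G_num * H_den = 0.5.
Denominator: G_den * H_den + G_num * H_num = (s + 3.4) + (1) = s + 4.4.
T(s) = (0.5)/(s + 4.4)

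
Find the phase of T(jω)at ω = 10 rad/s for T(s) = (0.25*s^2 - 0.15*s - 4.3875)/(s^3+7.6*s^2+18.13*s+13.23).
Substitute s = j*10: T(j10) = 0.0188721 - 0.0186813j.
∠T(j10) = atan2(Im, Re) = atan2(-0.0186813, 0.0188721) = -44.71°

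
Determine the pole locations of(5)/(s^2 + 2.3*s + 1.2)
Set denominator = 0: s^2 + 2.3*s + 1.2 = (s + 1.5)(s + 0.8) = 0 → Poles: -0.8, -1.5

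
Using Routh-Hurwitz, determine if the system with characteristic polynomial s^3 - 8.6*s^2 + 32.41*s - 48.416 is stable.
Routh array:
s^3: [1, 32.41]; s^2: [-8.6, -48.416]; s^1: [26.7802]; s^0: [-48.416]
First column: [1, -8.6, 26.7802, -48.416]. Sign changes = 3.
No, unstable (3 RHP root(s))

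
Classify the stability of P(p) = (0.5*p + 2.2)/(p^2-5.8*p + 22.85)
Denominator: p^2 - 5.8*p + 22.85. Poles: 2.9 + 3.8j, 2.9 - 3.8j. Unstable (2 pole(s) in RHP)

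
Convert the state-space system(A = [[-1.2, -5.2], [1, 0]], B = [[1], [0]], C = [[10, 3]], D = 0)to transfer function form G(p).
G(p) = C(pI - A)⁻¹B + D.
Characteristic polynomial det(pI - A) = p^2 + 1.2*p + 5.2.
Numerator from C·adj(pI-A)·B + D·det(pI-A) = 10*p + 3.
G(p) = (10*p + 3)/(p^2 + 1.2*p + 5.2)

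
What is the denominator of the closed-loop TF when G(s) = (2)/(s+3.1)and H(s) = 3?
Characteristic poly = G_den * H_den + G_num * H_num = (s + 3.1) + (6) = s + 9.1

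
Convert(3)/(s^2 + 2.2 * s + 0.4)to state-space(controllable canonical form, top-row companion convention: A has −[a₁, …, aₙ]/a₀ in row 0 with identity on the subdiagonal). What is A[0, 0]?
Reachable canonical form for den = s^2 + 2.2*s + 0.4: top row of A = -[a₁,a₂,...,aₙ]/a₀, ones on the subdiagonal, zeros elsewhere.
A = [[-2.2, -0.4], [1, 0]].
A[0,0] = -2.2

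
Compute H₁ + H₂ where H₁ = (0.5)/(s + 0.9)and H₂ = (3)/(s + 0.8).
Parallel: H = H₁ + H₂ = (n₁·d₂ + n₂·d₁)/(d₁·d₂).
n₁·d₂ = 0.5*s + 0.4. n₂·d₁ = 3*s + 2.7. Sum = 3.5*s + 3.1. d₁·d₂ = s^2 + 1.7*s + 0.72.
H(s) = (3.5*s + 3.1)/(s^2 + 1.7*s + 0.72)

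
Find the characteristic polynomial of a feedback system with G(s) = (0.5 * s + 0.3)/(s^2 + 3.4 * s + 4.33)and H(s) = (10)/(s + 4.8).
Characteristic poly = G_den * H_den + G_num * H_num = (s^3 + 8.2*s^2 + 20.65*s + 20.784) + (5*s + 3) = s^3 + 8.2*s^2 + 25.65*s + 23.784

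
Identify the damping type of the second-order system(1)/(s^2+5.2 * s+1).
Standard form: ωn²/(s²+2ζωn·s+ωn²) gives ωn=1, ζ=2.6.
Overdamped (ζ = 2.6 > 1)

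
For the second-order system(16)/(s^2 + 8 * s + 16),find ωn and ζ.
Standard form: ωn²/(s²+2ζωn·s+ωn²).
const=16=ωn² → ωn=4, s coeff=8=2ζωn → ζ=1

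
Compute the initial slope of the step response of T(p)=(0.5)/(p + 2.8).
IVT: y'(0⁺) = lim_{p→∞} p²·Y(p) = lim_{p→∞} p·T(p).
deg(num) = 0, deg(den) = 1, relative degree = 1, so p·T(p) → (leading num)/(leading den) = 0.5/1 = 0.5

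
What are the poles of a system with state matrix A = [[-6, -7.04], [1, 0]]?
Eigenvalues solve det(λI - A) = 0.
Characteristic polynomial: λ^2 + 6*λ + 7.04 = 0.
Factor: (λ + 1.6)(λ + 4.4) = 0.
Roots: -1.6, -4.4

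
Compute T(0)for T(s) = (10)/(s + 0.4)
DC gain = T(0) = num(0)/den(0) = 10/0.4 = 25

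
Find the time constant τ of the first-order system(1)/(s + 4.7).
First-order system: τ = -1/pole. Pole = -4.7. τ = -1/(-4.7) = 0.2128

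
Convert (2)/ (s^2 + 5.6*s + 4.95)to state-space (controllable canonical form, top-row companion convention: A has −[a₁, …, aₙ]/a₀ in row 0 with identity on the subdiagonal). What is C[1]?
Reachable canonical form: C = numerator coefficients (right-aligned, zero-padded to length n).
num = 2, C = [[0, 2]].
C[1] = 2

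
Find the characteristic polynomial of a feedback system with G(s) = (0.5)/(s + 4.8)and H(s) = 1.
Characteristic poly = G_den * H_den + G_num * H_num = (s + 4.8) + (0.5) = s + 5.3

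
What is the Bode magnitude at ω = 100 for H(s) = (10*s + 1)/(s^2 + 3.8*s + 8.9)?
Substitute s = j*100: H(j100) = 0.00370133 - 0.0999483j.
|H(j100)| = sqrt(Re² + Im²) = 0.1.
20*log₁₀(0.1) = -20.00 dB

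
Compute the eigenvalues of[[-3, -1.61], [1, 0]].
Eigenvalues solve det(λI - A) = 0.
Characteristic polynomial: λ^2 + 3*λ + 1.61 = 0.
Factor: (λ + 2.3)(λ + 0.7) = 0.
Roots: -0.7, -2.3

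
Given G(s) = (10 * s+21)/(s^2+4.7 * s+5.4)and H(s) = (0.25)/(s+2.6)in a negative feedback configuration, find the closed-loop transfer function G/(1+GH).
Closed-loop T = G/(1+GH).
Numerator: G_num * H_den = 10*s^2 + 47*s + 54.6.
Denominator: G_den * H_den + G_num * H_num = (s^3 + 7.3*s^2 + 17.62*s + 14.04) + (2.5*s + 5.25) = s^3 + 7.3*s^2 + 20.12*s + 19.29.
T(s) = (10*s^2 + 47*s + 54.6)/(s^3 + 7.3*s^2 + 20.12*s + 19.29)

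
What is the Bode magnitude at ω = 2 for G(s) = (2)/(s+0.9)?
Substitute s = j*2: G(j2) = 0.37422 - 0.831601j.
|G(j2)| = sqrt(Re² + Im²) = 0.9119.
20*log₁₀(0.9119) = -0.80 dB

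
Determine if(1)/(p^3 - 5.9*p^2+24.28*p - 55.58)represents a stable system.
Denominator: p^3 - 5.9*p^2 + 24.28*p - 55.58 = (p - 3.5)(p^2 - 2.4*p + 15.88). Poles: 1.2 + 3.8j, 1.2 - 3.8j, 3.5. All Re(p)<0: No (unstable)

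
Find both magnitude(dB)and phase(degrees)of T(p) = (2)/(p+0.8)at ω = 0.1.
Substitute p = j*0.1: T(j0.1) = 2.46154 - 0.307692j.
|T| = 20*log₁₀(sqrt(Re²+Im²)) = 7.89 dB.
∠T = atan2(Im, Re) = -7.13°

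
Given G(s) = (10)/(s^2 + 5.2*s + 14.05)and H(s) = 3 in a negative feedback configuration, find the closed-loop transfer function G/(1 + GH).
Closed-loop T = G/(1+GH).
Numerator: G_num * H_den = 10.
Denominator: G_den * H_den + G_num * H_num = (s^2 + 5.2*s + 14.05) + (30) = s^2 + 5.2*s + 44.05.
T(s) = (10)/(s^2 + 5.2*s + 44.05)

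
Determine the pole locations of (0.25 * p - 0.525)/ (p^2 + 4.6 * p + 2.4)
Set denominator = 0: p^2 + 4.6*p + 2.4 = (p + 0.6)(p + 4) = 0 → Poles: -0.6, -4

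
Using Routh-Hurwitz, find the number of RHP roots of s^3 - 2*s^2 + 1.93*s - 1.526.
Routh array:
s^3: [1, 1.93]; s^2: [-2, -1.526]; s^1: [1.167]; s^0: [-1.526]
First column: [1, -2, 1.167, -1.526]. Sign changes = RHP roots = 3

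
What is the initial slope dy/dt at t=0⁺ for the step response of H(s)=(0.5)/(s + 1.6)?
IVT: y'(0⁺) = lim_{s→∞} s²·Y(s) = lim_{s→∞} s·H(s).
deg(num) = 0, deg(den) = 1, relative degree = 1, so s·H(s) → (leading num)/(leading den) = 0.5/1 = 0.5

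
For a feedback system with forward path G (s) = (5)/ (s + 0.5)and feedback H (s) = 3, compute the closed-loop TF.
Closed-loop T = G/(1+GH).
Numerator: G_num * H_den = 5.
Denominator: G_den * H_den + G_num * H_num = (s + 0.5) + (15) = s + 15.5.
T(s) = (5)/(s + 15.5)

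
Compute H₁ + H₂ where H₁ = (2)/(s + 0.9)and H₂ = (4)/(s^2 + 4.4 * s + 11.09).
Parallel: H = H₁ + H₂ = (n₁·d₂ + n₂·d₁)/(d₁·d₂).
n₁·d₂ = 2*s^2 + 8.8*s + 22.18. n₂·d₁ = 4*s + 3.6. Sum = 2*s^2 + 12.8*s + 25.78. d₁·d₂ = s^3 + 5.3*s^2 + 15.05*s + 9.981.
H(s) = (2*s^2 + 12.8*s + 25.78)/(s^3 + 5.3*s^2 + 15.05*s + 9.981)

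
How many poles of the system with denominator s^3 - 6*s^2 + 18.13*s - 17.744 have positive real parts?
s^3 - 6*s^2 + 18.13*s - 17.744 = (s - 1.6)(s^2 - 4.4*s + 11.09). Poles: 1.6, 2.2 + 2.5j, 2.2 - 2.5j. RHP poles (Re>0): 3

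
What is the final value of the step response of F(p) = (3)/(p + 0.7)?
FVT: lim_{t→∞} y(t) = lim_{p→0} p*Y(p) where Y(p) = F(p)/p.
= lim_{p→0} F(p) = F(0) = num(0)/den(0) = 3/0.7 = 4.286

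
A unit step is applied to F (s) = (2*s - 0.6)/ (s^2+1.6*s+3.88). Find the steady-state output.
FVT: lim_{t→∞} y(t) = lim_{s→0} s*Y(s) where Y(s) = F(s)/s.
= lim_{s→0} F(s) = F(0) = num(0)/den(0) = -0.6/3.88 = -0.1546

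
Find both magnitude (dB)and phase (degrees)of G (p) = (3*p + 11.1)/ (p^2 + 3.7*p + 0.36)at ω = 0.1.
Substitute p = j*0.1: G(j0.1) = 15.4048 - 15.4279j.
|G| = 20*log₁₀(sqrt(Re²+Im²)) = 26.77 dB.
∠G = atan2(Im, Re) = -45.04°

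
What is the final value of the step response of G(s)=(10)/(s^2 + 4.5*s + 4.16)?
FVT: lim_{t→∞} y(t) = lim_{s→0} s*Y(s) where Y(s) = G(s)/s.
= lim_{s→0} G(s) = G(0) = num(0)/den(0) = 10/4.16 = 2.404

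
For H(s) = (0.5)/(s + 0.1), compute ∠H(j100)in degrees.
Substitute s = j*100: H(j100) = 5e-06 - 0.005j.
∠H(j100) = atan2(Im, Re) = atan2(-0.005, 5e-06) = -89.94°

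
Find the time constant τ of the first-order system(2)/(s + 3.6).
First-order system: τ = -1/pole. Pole = -3.6. τ = -1/(-3.6) = 0.2778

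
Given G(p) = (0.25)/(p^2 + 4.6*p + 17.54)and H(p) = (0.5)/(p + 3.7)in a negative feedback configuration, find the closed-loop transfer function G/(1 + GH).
Closed-loop T = G/(1+GH).
Numerator: G_num * H_den = 0.25*p + 0.925.
Denominator: G_den * H_den + G_num * H_num = (p^3 + 8.3*p^2 + 34.56*p + 64.898) + (0.125) = p^3 + 8.3*p^2 + 34.56*p + 65.023.
T(p) = (0.25*p + 0.925)/(p^3 + 8.3*p^2 + 34.56*p + 65.023)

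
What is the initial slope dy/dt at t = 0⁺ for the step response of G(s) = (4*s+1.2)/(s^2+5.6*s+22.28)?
IVT: y'(0⁺) = lim_{s→∞} s²·Y(s) = lim_{s→∞} s·G(s).
deg(num) = 1, deg(den) = 2, relative degree = 1, so s·G(s) → (leading num)/(leading den) = 4/1 = 4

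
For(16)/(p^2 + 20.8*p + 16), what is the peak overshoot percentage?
Standard form: ωn²/(p²+2ζωn·p+ωn²) → ωn = 4, ζ = 2.6.
ζ ≥ 1, so the response is non-oscillatory: peak overshoot = 0%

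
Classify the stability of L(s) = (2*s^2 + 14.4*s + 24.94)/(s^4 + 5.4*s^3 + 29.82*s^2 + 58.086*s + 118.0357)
Denominator: s^4 + 5.4*s^3 + 29.82*s^2 + 58.086*s + 118.0357 = (s^2 + 3.2*s + 14.81)(s^2 + 2.2*s + 7.97). Poles: -1.1 + 2.6j, -1.1 - 2.6j, -1.6 + 3.5j, -1.6 - 3.5j. Stable (all poles in LHP)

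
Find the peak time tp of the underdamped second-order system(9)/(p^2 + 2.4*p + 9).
Standard form: ωn²/(p²+2ζωn·p+ωn²) → ωn = 3, ζ = 0.4.
ωd = ωn·√(1-ζ²) = 3·√(1-0.4²) = 2.75.
tp = π/ωd = π/2.75 = 1.143 s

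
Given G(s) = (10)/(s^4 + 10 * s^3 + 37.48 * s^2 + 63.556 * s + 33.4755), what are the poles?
Set denominator = 0: s^4 + 10*s^3 + 37.48*s^2 + 63.556*s + 33.4755 = (s + 0.9)(s + 4.3)(s^2 + 4.8*s + 8.65) = 0 → Poles: -0.9, -2.4 + 1.7j, -2.4 - 1.7j, -4.3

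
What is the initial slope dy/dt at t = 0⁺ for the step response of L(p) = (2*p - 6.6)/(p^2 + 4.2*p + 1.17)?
IVT: y'(0⁺) = lim_{p→∞} p²·Y(p) = lim_{p→∞} p·L(p).
deg(num) = 1, deg(den) = 2, relative degree = 1, so p·L(p) → (leading num)/(leading den) = 2/1 = 2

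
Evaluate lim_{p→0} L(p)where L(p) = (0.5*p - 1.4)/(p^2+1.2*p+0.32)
DC gain = L(0) = num(0)/den(0) = -1.4/0.32 = -4.375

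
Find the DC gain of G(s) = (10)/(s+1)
DC gain = G(0) = num(0)/den(0) = 10/1 = 10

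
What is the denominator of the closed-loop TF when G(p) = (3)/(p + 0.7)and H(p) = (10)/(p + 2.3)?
Characteristic poly = G_den * H_den + G_num * H_num = (p^2 + 3*p + 1.61) + (30) = p^2 + 3*p + 31.61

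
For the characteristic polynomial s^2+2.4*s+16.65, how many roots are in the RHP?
Poles: -1.2 + 3.9j, -1.2 - 3.9j. RHP poles (Re>0): 0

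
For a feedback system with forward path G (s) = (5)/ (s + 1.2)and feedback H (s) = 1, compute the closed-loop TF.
Closed-loop T = G/(1+GH).
Numerator: G_num * H_den = 5.
Denominator: G_den * H_den + G_num * H_num = (s + 1.2) + (5) = s + 6.2.
T(s) = (5)/(s + 6.2)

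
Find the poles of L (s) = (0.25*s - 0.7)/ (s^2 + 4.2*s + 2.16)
Set denominator = 0: s^2 + 4.2*s + 2.16 = (s + 3.6)(s + 0.6) = 0 → Poles: -0.6, -3.6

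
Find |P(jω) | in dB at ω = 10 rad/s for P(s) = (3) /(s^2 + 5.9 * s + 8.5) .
Substitute s = j*10: P(j10) = -0.0231582 - 0.0149326j.
|P(j10)| = sqrt(Re² + Im²) = 0.02756.
20*log₁₀(0.02756) = -31.20 dB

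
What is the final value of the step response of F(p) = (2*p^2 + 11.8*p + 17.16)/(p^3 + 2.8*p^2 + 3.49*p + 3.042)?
FVT: lim_{t→∞} y(t) = lim_{p→0} p*Y(p) where Y(p) = F(p)/p.
= lim_{p→0} F(p) = F(0) = num(0)/den(0) = 17.16/3.042 = 5.641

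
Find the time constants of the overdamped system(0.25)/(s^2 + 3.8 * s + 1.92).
Overdamped: real poles at -0.6, -3.2. τ = -1/pole → τ₁ = 1.667, τ₂ = 0.3125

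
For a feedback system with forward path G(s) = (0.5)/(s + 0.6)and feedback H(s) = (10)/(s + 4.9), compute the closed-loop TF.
Closed-loop T = G/(1+GH).
Numerator: G_num * H_den = 0.5*s + 2.45.
Denominator: G_den * H_den + G_num * H_num = (s^2 + 5.5*s + 2.94) + (5) = s^2 + 5.5*s + 7.94.
T(s) = (0.5*s + 2.45)/(s^2 + 5.5*s + 7.94)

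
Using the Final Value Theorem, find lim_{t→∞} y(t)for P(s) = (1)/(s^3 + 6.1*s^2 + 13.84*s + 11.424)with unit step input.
FVT: lim_{t→∞} y(t) = lim_{s→0} s*Y(s) where Y(s) = P(s)/s.
= lim_{s→0} P(s) = P(0) = num(0)/den(0) = 1/11.424 = 0.08754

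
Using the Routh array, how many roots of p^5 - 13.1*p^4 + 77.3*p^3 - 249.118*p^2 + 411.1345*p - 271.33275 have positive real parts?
Routh array:
p^5: [1, 77.3, 411.1345]; p^4: [-13.1, -249.118, -271.33275]; p^3: [58.2834, 390.422]; p^2: [-161.365, -271.33275]; p^1: [292.42]; p^0: [-271.33275]
First column: [1, -13.1, 58.2834, -161.365, 292.42, -271.33275]. Sign changes = RHP roots = 5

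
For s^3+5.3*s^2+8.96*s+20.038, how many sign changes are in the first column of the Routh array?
Routh array:
s^3: [1, 8.96]; s^2: [5.3, 20.038]; s^1: [5.17925]; s^0: [20.038]
First column: [1, 5.3, 5.17925, 20.038]. Sign changes = 0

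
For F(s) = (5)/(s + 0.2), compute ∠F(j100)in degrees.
Substitute s = j*100: F(j100) = 9.99996e-05 - 0.0499998j.
∠F(j100) = atan2(Im, Re) = atan2(-0.0499998, 9.99996e-05) = -89.89°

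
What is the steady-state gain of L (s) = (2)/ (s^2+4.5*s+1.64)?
DC gain = L(0) = num(0)/den(0) = 2/1.64 = 1.22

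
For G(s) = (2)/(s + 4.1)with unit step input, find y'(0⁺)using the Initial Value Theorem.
IVT: y'(0⁺) = lim_{s→∞} s²·Y(s) = lim_{s→∞} s·G(s).
deg(num) = 0, deg(den) = 1, relative degree = 1, so s·G(s) → (leading num)/(leading den) = 2/1 = 2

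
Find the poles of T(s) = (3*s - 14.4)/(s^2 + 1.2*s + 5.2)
Set denominator = 0: s^2 + 1.2*s + 5.2 = 0 → Poles: -0.6 + 2.2j, -0.6 - 2.2j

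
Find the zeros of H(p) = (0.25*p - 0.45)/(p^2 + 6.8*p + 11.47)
Set numerator = 0: 0.25*p - 0.45 = 0 → Zeros: 1.8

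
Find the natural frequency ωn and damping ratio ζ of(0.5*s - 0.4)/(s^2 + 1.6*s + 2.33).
Underdamped: complex pole -0.8 + 1.3j. ωn = |pole| = 1.526, ζ = -Re(pole)/ωn = 0.5241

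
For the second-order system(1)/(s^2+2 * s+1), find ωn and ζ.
Standard form: ωn²/(s²+2ζωn·s+ωn²).
const=1=ωn² → ωn=1, s coeff=2=2ζωn → ζ=1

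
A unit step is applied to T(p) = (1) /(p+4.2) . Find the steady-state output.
FVT: lim_{t→∞} y(t) = lim_{p→0} p*Y(p) where Y(p) = T(p)/p.
= lim_{p→0} T(p) = T(0) = num(0)/den(0) = 1/4.2 = 0.2381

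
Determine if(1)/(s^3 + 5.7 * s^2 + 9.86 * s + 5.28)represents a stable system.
Denominator: s^3 + 5.7*s^2 + 9.86*s + 5.28 = (s + 3)(s + 1.6)(s + 1.1). Poles: -1.1, -1.6, -3. All Re(p)<0: Yes (stable)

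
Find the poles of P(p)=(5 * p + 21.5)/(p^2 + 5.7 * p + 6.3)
Set denominator = 0: p^2 + 5.7*p + 6.3 = (p + 4.2)(p + 1.5) = 0 → Poles: -1.5, -4.2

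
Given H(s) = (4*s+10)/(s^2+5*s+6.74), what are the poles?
Set denominator = 0: s^2 + 5*s + 6.74 = 0 → Poles: -2.5 + 0.7j, -2.5 - 0.7j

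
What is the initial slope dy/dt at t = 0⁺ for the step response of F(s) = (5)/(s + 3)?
IVT: y'(0⁺) = lim_{s→∞} s²·Y(s) = lim_{s→∞} s·F(s).
deg(num) = 0, deg(den) = 1, relative degree = 1, so s·F(s) → (leading num)/(leading den) = 5/1 = 5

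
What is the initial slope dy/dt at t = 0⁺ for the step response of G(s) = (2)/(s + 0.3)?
IVT: y'(0⁺) = lim_{s→∞} s²·Y(s) = lim_{s→∞} s·G(s).
deg(num) = 0, deg(den) = 1, relative degree = 1, so s·G(s) → (leading num)/(leading den) = 2/1 = 2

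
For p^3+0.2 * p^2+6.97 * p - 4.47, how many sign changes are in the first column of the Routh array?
Routh array:
p^3: [1, 6.97]; p^2: [0.2, -4.47]; p^1: [29.32]; p^0: [-4.47]
First column: [1, 0.2, 29.32, -4.47]. Sign changes = 1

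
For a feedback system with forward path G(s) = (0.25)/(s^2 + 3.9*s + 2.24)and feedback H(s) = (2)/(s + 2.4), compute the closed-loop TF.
Closed-loop T = G/(1+GH).
Numerator: G_num * H_den = 0.25*s + 0.6.
Denominator: G_den * H_den + G_num * H_num = (s^3 + 6.3*s^2 + 11.6*s + 5.376) + (0.5) = s^3 + 6.3*s^2 + 11.6*s + 5.876.
T(s) = (0.25*s + 0.6)/(s^3 + 6.3*s^2 + 11.6*s + 5.876)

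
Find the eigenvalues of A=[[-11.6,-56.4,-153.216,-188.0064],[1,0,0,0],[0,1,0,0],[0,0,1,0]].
Eigenvalues solve det(λI - A) = 0.
Characteristic polynomial: λ^4 + 11.6*λ^3 + 56.4*λ^2 + 153.216*λ + 188.0064 = 0.
Factor: (λ + 3.2)(λ + 4.8)(λ^2 + 3.6*λ + 12.24) = 0.
Roots: -1.8 + 3j, -1.8 - 3j, -3.2, -4.8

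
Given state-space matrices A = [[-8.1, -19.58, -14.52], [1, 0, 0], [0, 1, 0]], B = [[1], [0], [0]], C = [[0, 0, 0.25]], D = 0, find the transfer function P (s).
P(s) = C(sI - A)⁻¹B + D.
Characteristic polynomial det(sI - A) = s^3 + 8.1*s^2 + 19.58*s + 14.52.
Numerator from C·adj(sI-A)·B + D·det(sI-A) = 0.25.
P(s) = (0.25)/(s^3 + 8.1*s^2 + 19.58*s + 14.52)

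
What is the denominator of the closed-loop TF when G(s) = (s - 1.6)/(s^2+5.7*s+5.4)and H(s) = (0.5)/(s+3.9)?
Characteristic poly = G_den * H_den + G_num * H_num = (s^3 + 9.6*s^2 + 27.63*s + 21.06) + (0.5*s - 0.8) = s^3 + 9.6*s^2 + 28.13*s + 20.26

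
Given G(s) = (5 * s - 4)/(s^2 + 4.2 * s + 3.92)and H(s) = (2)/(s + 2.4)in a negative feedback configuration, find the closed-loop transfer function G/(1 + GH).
Closed-loop T = G/(1+GH).
Numerator: G_num * H_den = 5*s^2 + 8*s - 9.6.
Denominator: G_den * H_den + G_num * H_num = (s^3 + 6.6*s^2 + 14*s + 9.408) + (10*s - 8) = s^3 + 6.6*s^2 + 24*s + 1.408.
T(s) = (5*s^2 + 8*s - 9.6)/(s^3 + 6.6*s^2 + 24*s + 1.408)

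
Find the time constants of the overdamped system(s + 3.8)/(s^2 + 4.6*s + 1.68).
Overdamped: real poles at -4.2, -0.4. τ = -1/pole → τ₁ = 0.2381, τ₂ = 2.5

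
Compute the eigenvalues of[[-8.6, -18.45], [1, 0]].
Eigenvalues solve det(λI - A) = 0.
Characteristic polynomial: λ^2 + 8.6*λ + 18.45 = 0.
Factor: (λ + 4.5)(λ + 4.1) = 0.
Roots: -4.1, -4.5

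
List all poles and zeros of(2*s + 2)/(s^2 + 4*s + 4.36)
Set denominator = 0: s^2 + 4*s + 4.36 = 0 → Poles: -2 + 0.6j, -2 - 0.6j
Set numerator = 0: 2*s + 2 = 0 → Zeros: -1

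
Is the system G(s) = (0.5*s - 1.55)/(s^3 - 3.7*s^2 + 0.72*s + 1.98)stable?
Denominator: s^3 - 3.7*s^2 + 0.72*s + 1.98 = (s - 1)(s - 3.3)(s + 0.6). Poles: -0.6, 1, 3.3. All Re(p)<0: No (unstable)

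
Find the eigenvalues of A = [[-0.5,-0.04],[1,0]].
Eigenvalues solve det(λI - A) = 0.
Characteristic polynomial: λ^2 + 0.5*λ + 0.04 = 0.
Factor: (λ + 0.4)(λ + 0.1) = 0.
Roots: -0.1, -0.4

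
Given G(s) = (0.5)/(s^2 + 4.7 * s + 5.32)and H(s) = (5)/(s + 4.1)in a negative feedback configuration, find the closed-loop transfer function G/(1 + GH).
Closed-loop T = G/(1+GH).
Numerator: G_num * H_den = 0.5*s + 2.05.
Denominator: G_den * H_den + G_num * H_num = (s^3 + 8.8*s^2 + 24.59*s + 21.812) + (2.5) = s^3 + 8.8*s^2 + 24.59*s + 24.312.
T(s) = (0.5*s + 2.05)/(s^3 + 8.8*s^2 + 24.59*s + 24.312)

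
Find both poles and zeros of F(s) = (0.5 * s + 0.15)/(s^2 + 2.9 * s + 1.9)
Set denominator = 0: s^2 + 2.9*s + 1.9 = (s + 1)(s + 1.9) = 0 → Poles: -1, -1.9
Set numerator = 0: 0.5*s + 0.15 = 0 → Zeros: -0.3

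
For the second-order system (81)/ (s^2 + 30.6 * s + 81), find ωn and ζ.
Standard form: ωn²/(s²+2ζωn·s+ωn²).
const=81=ωn² → ωn=9, s coeff=30.6=2ζωn → ζ=1.7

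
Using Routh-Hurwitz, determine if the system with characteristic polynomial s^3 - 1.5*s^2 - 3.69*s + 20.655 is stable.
Routh array:
s^3: [1, -3.69]; s^2: [-1.5, 20.655]; s^1: [10.08]; s^0: [20.655]
First column: [1, -1.5, 10.08, 20.655]. Sign changes = 2.
No, unstable (2 RHP root(s))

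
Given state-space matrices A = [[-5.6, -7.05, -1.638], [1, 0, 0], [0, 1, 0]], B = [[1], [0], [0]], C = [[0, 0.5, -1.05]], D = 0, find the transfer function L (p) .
L(p) = C(pI - A)⁻¹B + D.
Characteristic polynomial det(pI - A) = p^3 + 5.6*p^2 + 7.05*p + 1.638.
Numerator from C·adj(pI-A)·B + D·det(pI-A) = 0.5*p - 1.05.
L(p) = (0.5*p - 1.05)/(p^3 + 5.6*p^2 + 7.05*p + 1.638)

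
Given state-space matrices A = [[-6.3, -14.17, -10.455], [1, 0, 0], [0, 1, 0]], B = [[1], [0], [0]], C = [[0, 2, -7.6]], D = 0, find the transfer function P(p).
P(p) = C(pI - A)⁻¹B + D.
Characteristic polynomial det(pI - A) = p^3 + 6.3*p^2 + 14.17*p + 10.455.
Numerator from C·adj(pI-A)·B + D·det(pI-A) = 2*p - 7.6.
P(p) = (2*p - 7.6)/(p^3 + 6.3*p^2 + 14.17*p + 10.455)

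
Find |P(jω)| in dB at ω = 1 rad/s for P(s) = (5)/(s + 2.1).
Substitute s = j*1: P(j1) = 1.94085 - 0.924214j.
|P(j1)| = sqrt(Re² + Im²) = 2.15.
20*log₁₀(2.15) = 6.65 dB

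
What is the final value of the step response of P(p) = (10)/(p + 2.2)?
FVT: lim_{t→∞} y(t) = lim_{p→0} p*Y(p) where Y(p) = P(p)/p.
= lim_{p→0} P(p) = P(0) = num(0)/den(0) = 10/2.2 = 4.545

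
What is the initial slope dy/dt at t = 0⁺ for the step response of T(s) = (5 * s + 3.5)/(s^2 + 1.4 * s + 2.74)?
IVT: y'(0⁺) = lim_{s→∞} s²·Y(s) = lim_{s→∞} s·T(s).
deg(num) = 1, deg(den) = 2, relative degree = 1, so s·T(s) → (leading num)/(leading den) = 5/1 = 5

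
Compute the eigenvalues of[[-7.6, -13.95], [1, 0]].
Eigenvalues solve det(λI - A) = 0.
Characteristic polynomial: λ^2 + 7.6*λ + 13.95 = 0.
Factor: (λ + 4.5)(λ + 3.1) = 0.
Roots: -3.1, -4.5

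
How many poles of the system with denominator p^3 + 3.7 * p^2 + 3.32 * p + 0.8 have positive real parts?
p^3 + 3.7*p^2 + 3.32*p + 0.8 = (p + 0.8)(p + 0.4)(p + 2.5). Poles: -0.4, -0.8, -2.5. RHP poles (Re>0): 0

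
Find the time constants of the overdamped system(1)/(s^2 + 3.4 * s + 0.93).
Overdamped: real poles at -0.3, -3.1. τ = -1/pole → τ₁ = 3.333, τ₂ = 0.3226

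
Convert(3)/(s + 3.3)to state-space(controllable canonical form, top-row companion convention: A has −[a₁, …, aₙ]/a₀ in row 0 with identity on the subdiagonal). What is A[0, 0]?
Reachable canonical form for den = s + 3.3: top row of A = -[a₁,a₂,...,aₙ]/a₀, ones on the subdiagonal, zeros elsewhere.
A = [[-3.3]].
A[0,0] = -3.3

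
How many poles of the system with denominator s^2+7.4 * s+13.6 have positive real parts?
s^2 + 7.4*s + 13.6 = (s + 3.4)(s + 4). Poles: -3.4, -4. RHP poles (Re>0): 0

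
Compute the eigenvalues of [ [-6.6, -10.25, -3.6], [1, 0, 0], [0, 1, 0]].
Eigenvalues solve det(λI - A) = 0.
Characteristic polynomial: λ^3 + 6.6*λ^2 + 10.25*λ + 3.6 = 0.
Factor: (λ + 4.5)(λ + 0.5)(λ + 1.6) = 0.
Roots: -0.5, -1.6, -4.5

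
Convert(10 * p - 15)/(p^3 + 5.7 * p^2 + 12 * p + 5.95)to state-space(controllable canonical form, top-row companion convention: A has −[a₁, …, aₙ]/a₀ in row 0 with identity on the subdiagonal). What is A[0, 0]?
Reachable canonical form for den = p^3 + 5.7*p^2 + 12*p + 5.95: top row of A = -[a₁,a₂,...,aₙ]/a₀, ones on the subdiagonal, zeros elsewhere.
A = [[-5.7, -12, -5.95], [1, 0, 0], [0, 1, 0]].
A[0,0] = -5.7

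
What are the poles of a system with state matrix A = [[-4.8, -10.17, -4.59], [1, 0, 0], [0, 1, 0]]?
Eigenvalues solve det(λI - A) = 0.
Characteristic polynomial: λ^3 + 4.8*λ^2 + 10.17*λ + 4.59 = 0.
Factor: (λ + 0.6)(λ^2 + 4.2*λ + 7.65) = 0.
Roots: -0.6, -2.1 + 1.8j, -2.1 - 1.8j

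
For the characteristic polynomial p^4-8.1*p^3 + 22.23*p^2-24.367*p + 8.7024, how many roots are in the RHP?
p^4 - 8.1*p^3 + 22.23*p^2 - 24.367*p + 8.7024 = (p - 2.1)(p - 1.6)(p - 0.7)(p - 3.7). Poles: 0.7, 1.6, 2.1, 3.7. RHP poles (Re>0): 4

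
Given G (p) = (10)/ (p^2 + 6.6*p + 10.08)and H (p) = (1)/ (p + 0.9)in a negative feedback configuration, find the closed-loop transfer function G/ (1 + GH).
Closed-loop T = G/(1+GH).
Numerator: G_num * H_den = 10*p + 9.
Denominator: G_den * H_den + G_num * H_num = (p^3 + 7.5*p^2 + 16.02*p + 9.072) + (10) = p^3 + 7.5*p^2 + 16.02*p + 19.072.
T(p) = (10*p + 9)/(p^3 + 7.5*p^2 + 16.02*p + 19.072)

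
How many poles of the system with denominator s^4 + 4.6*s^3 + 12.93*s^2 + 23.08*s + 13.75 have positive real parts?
s^4 + 4.6*s^3 + 12.93*s^2 + 23.08*s + 13.75 = (s + 2.2)(s + 1)(s^2 + 1.4*s + 6.25). Poles: -0.7 + 2.4j, -0.7 - 2.4j, -1, -2.2. RHP poles (Re>0): 0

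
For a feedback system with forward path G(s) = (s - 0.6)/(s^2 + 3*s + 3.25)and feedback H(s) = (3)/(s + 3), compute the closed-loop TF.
Closed-loop T = G/(1+GH).
Numerator: G_num * H_den = s^2 + 2.4*s - 1.8.
Denominator: G_den * H_den + G_num * H_num = (s^3 + 6*s^2 + 12.25*s + 9.75) + (3*s - 1.8) = s^3 + 6*s^2 + 15.25*s + 7.95.
T(s) = (s^2 + 2.4*s - 1.8)/(s^3 + 6*s^2 + 15.25*s + 7.95)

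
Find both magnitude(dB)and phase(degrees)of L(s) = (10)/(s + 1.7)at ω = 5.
Substitute s = j*5: L(j5) = 0.609537 - 1.79276j.
|L| = 20*log₁₀(sqrt(Re²+Im²)) = 5.55 dB.
∠L = atan2(Im, Re) = -71.22°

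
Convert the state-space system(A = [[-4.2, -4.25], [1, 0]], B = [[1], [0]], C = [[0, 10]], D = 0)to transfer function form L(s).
L(s) = C(sI - A)⁻¹B + D.
Characteristic polynomial det(sI - A) = s^2 + 4.2*s + 4.25.
Numerator from C·adj(sI-A)·B + D·det(sI-A) = 10.
L(s) = (10)/(s^2 + 4.2*s + 4.25)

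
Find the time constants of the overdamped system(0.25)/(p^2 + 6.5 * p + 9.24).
Overdamped: real poles at -4.4, -2.1. τ = -1/pole → τ₁ = 0.2273, τ₂ = 0.4762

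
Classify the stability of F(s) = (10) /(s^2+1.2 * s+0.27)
Denominator: s^2 + 1.2*s + 0.27 = (s + 0.3)(s + 0.9). Poles: -0.3, -0.9. Stable (all poles in LHP)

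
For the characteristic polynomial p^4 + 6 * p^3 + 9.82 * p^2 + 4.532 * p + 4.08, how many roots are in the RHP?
p^4 + 6*p^3 + 9.82*p^2 + 4.532*p + 4.08 = (p + 2.4)(p + 3.4)(p^2 + 0.2*p + 0.5). Poles: -0.1 + 0.7j, -0.1 - 0.7j, -2.4, -3.4. RHP poles (Re>0): 0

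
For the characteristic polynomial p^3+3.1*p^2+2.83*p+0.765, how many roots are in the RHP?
p^3 + 3.1*p^2 + 2.83*p + 0.765 = (p + 0.9)(p + 1.7)(p + 0.5). Poles: -0.5, -0.9, -1.7. RHP poles (Re>0): 0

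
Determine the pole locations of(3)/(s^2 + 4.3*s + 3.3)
Set denominator = 0: s^2 + 4.3*s + 3.3 = (s + 3.3)(s + 1) = 0 → Poles: -1, -3.3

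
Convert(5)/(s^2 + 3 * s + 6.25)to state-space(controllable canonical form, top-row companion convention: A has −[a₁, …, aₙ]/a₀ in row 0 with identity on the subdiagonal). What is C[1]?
Reachable canonical form: C = numerator coefficients (right-aligned, zero-padded to length n).
num = 5, C = [[0, 5]].
C[1] = 5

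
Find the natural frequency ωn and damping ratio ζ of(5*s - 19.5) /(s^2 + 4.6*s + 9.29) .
Underdamped: complex pole -2.3 + 2j. ωn = |pole| = 3.048, ζ = -Re(pole)/ωn = 0.7546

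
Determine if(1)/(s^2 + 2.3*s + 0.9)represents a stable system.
Denominator: s^2 + 2.3*s + 0.9 = (s + 1.8)(s + 0.5). Poles: -0.5, -1.8. All Re(p)<0: Yes (stable)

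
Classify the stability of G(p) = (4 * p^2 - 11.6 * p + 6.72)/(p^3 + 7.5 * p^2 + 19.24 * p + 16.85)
Denominator: p^3 + 7.5*p^2 + 19.24*p + 16.85 = (p + 2.5)(p^2 + 5*p + 6.74). Poles: -2.5, -2.5 + 0.7j, -2.5 - 0.7j. Stable (all poles in LHP)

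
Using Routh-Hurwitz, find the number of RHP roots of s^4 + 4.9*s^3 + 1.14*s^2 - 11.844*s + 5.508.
Routh array:
s^4: [1, 1.14, 5.508]; s^3: [4.9, -11.844]; s^2: [3.55714, 5.508]; s^1: [-19.4313]; s^0: [5.508]
First column: [1, 4.9, 3.55714, -19.4313, 5.508]. Sign changes = RHP roots = 2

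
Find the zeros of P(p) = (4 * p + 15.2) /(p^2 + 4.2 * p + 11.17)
Set numerator = 0: 4*p + 15.2 = 0 → Zeros: -3.8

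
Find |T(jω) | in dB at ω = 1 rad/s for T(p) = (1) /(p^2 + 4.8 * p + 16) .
Substitute p = j*1: T(j1) = 0.0604741 - 0.0193517j.
|T(j1)| = sqrt(Re² + Im²) = 0.06349.
20*log₁₀(0.06349) = -23.95 dB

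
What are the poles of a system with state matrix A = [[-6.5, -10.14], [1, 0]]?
Eigenvalues solve det(λI - A) = 0.
Characteristic polynomial: λ^2 + 6.5*λ + 10.14 = 0.
Factor: (λ + 3.9)(λ + 2.6) = 0.
Roots: -2.6, -3.9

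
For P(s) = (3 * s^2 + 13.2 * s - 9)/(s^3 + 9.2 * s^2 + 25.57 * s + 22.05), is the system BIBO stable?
Denominator: s^3 + 9.2*s^2 + 25.57*s + 22.05 = (s + 2.5)(s + 1.8)(s + 4.9). Poles: -1.8, -2.5, -4.9. All Re(p)<0: Yes (stable)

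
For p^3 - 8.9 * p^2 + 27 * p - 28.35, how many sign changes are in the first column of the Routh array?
Routh array:
p^3: [1, 27]; p^2: [-8.9, -28.35]; p^1: [23.8146]; p^0: [-28.35]
First column: [1, -8.9, 23.8146, -28.35]. Sign changes = 3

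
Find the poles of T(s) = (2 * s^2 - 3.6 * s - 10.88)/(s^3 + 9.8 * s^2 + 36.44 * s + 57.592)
Set denominator = 0: s^3 + 9.8*s^2 + 36.44*s + 57.592 = (s + 4.6)(s^2 + 5.2*s + 12.52) = 0 → Poles: -2.6 + 2.4j, -2.6 - 2.4j, -4.6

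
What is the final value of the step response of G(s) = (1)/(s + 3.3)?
FVT: lim_{t→∞} y(t) = lim_{s→0} s*Y(s) where Y(s) = G(s)/s.
= lim_{s→0} G(s) = G(0) = num(0)/den(0) = 1/3.3 = 0.303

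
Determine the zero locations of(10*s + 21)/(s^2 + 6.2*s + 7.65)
Set numerator = 0: 10*s + 21 = 0 → Zeros: -2.1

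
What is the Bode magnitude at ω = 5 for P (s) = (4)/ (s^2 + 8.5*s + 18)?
Substitute s = j*5: P(j5) = -0.0150923 - 0.0916319j.
|P(j5)| = sqrt(Re² + Im²) = 0.09287.
20*log₁₀(0.09287) = -20.64 dB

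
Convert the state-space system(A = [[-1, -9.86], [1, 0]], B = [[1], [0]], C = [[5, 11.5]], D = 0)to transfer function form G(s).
G(s) = C(sI - A)⁻¹B + D.
Characteristic polynomial det(sI - A) = s^2 + s + 9.86.
Numerator from C·adj(sI-A)·B + D·det(sI-A) = 5*s + 11.5.
G(s) = (5*s + 11.5)/(s^2 + s + 9.86)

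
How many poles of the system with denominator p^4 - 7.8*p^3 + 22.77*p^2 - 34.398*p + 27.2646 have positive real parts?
p^4 - 7.8*p^3 + 22.77*p^2 - 34.398*p + 27.2646 = (p - 3.3)(p - 2.7)(p^2 - 1.8*p + 3.06). Poles: 0.9 + 1.5j, 0.9 - 1.5j, 2.7, 3.3. RHP poles (Re>0): 4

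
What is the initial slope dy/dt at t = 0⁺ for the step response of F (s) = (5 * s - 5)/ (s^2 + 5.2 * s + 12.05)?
IVT: y'(0⁺) = lim_{s→∞} s²·Y(s) = lim_{s→∞} s·F(s).
deg(num) = 1, deg(den) = 2, relative degree = 1, so s·F(s) → (leading num)/(leading den) = 5/1 = 5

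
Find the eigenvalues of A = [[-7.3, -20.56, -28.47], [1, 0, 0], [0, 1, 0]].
Eigenvalues solve det(λI - A) = 0.
Characteristic polynomial: λ^3 + 7.3*λ^2 + 20.56*λ + 28.47 = 0.
Factor: (λ + 3.9)(λ^2 + 3.4*λ + 7.3) = 0.
Roots: -1.7 + 2.1j, -1.7 - 2.1j, -3.9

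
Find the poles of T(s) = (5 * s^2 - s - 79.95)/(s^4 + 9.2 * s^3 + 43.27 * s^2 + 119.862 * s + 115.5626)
Set denominator = 0: s^4 + 9.2*s^3 + 43.27*s^2 + 119.862*s + 115.5626 = (s + 4.1)(s + 1.7)(s^2 + 3.4*s + 16.58) = 0 → Poles: -1.7, -1.7 + 3.7j, -1.7 - 3.7j, -4.1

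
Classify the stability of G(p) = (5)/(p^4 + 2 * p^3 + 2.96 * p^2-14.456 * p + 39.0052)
Denominator: p^4 + 2*p^3 + 2.96*p^2 - 14.456*p + 39.0052 = (p^2 - 2.6*p + 3.38)(p^2 + 4.6*p + 11.54). Poles: -2.3 + 2.5j, -2.3 - 2.5j, 1.3 + 1.3j, 1.3 - 1.3j. Unstable (2 pole(s) in RHP)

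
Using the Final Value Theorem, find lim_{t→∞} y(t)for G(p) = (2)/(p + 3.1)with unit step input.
FVT: lim_{t→∞} y(t) = lim_{p→0} p*Y(p) where Y(p) = G(p)/p.
= lim_{p→0} G(p) = G(0) = num(0)/den(0) = 2/3.1 = 0.6452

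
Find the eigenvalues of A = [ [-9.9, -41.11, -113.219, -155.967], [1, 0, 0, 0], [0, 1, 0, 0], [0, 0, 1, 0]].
Eigenvalues solve det(λI - A) = 0.
Characteristic polynomial: λ^4 + 9.9*λ^3 + 41.11*λ^2 + 113.219*λ + 155.967 = 0.
Factor: (λ + 3)(λ + 4.9)(λ^2 + 2*λ + 10.61) = 0.
Roots: -1 + 3.1j, -1 - 3.1j, -3, -4.9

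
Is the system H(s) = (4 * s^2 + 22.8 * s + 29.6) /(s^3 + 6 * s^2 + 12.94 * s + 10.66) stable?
Denominator: s^3 + 6*s^2 + 12.94*s + 10.66 = (s + 2.6)(s^2 + 3.4*s + 4.1). Poles: -1.7 + 1.1j, -1.7 - 1.1j, -2.6. All Re(p)<0: Yes (stable)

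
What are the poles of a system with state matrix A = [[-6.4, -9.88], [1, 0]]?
Eigenvalues solve det(λI - A) = 0.
Characteristic polynomial: λ^2 + 6.4*λ + 9.88 = 0.
Factor: (λ + 3.8)(λ + 2.6) = 0.
Roots: -2.6, -3.8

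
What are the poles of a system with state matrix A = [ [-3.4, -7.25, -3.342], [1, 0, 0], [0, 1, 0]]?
Eigenvalues solve det(λI - A) = 0.
Characteristic polynomial: λ^3 + 3.4*λ^2 + 7.25*λ + 3.342 = 0.
Factor: (λ + 0.6)(λ^2 + 2.8*λ + 5.57) = 0.
Roots: -0.6, -1.4 + 1.9j, -1.4 - 1.9j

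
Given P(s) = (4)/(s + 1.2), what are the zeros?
Numerator is a nonzero constant (4) → Zeros: none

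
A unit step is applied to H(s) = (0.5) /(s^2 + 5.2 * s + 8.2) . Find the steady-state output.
FVT: lim_{t→∞} y(t) = lim_{s→0} s*Y(s) where Y(s) = H(s)/s.
= lim_{s→0} H(s) = H(0) = num(0)/den(0) = 0.5/8.2 = 0.06098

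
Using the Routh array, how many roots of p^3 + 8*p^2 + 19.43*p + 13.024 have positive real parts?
Routh array:
p^3: [1, 19.43]; p^2: [8, 13.024]; p^1: [17.802]; p^0: [13.024]
First column: [1, 8, 17.802, 13.024]. Sign changes = RHP roots = 0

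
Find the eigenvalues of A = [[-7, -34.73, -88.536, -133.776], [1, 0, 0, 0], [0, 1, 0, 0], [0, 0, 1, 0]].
Eigenvalues solve det(λI - A) = 0.
Characteristic polynomial: λ^4 + 7*λ^3 + 34.73*λ^2 + 88.536*λ + 133.776 = 0.
Factor: (λ^2 + 2.4*λ + 14.4)(λ^2 + 4.6*λ + 9.29) = 0.
Roots: -1.2 + 3.6j, -1.2 - 3.6j, -2.3 + 2j, -2.3 - 2j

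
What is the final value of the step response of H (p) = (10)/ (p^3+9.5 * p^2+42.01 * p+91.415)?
FVT: lim_{t→∞} y(t) = lim_{p→0} p*Y(p) where Y(p) = H(p)/p.
= lim_{p→0} H(p) = H(0) = num(0)/den(0) = 10/91.415 = 0.1094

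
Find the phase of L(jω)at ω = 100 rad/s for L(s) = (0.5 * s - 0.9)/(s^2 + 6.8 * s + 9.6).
Substitute s = j*100: L(j100) = 0.000428754 - 0.00497562j.
∠L(j100) = atan2(Im, Re) = atan2(-0.00497562, 0.000428754) = -85.07°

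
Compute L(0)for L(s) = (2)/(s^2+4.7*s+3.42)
DC gain = L(0) = num(0)/den(0) = 2/3.42 = 0.5848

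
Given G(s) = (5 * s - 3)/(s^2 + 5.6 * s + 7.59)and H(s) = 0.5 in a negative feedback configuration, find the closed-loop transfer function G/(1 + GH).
Closed-loop T = G/(1+GH).
Numerator: G_num * H_den = 5*s - 3.
Denominator: G_den * H_den + G_num * H_num = (s^2 + 5.6*s + 7.59) + (2.5*s - 1.5) = s^2 + 8.1*s + 6.09.
T(s) = (5*s - 3)/(s^2 + 8.1*s + 6.09)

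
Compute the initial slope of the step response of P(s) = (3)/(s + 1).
IVT: y'(0⁺) = lim_{s→∞} s²·Y(s) = lim_{s→∞} s·P(s).
deg(num) = 0, deg(den) = 1, relative degree = 1, so s·P(s) → (leading num)/(leading den) = 3/1 = 3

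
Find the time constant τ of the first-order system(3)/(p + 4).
First-order system: τ = -1/pole. Pole = -4. τ = -1/(-4) = 0.25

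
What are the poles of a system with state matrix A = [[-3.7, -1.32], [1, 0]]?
Eigenvalues solve det(λI - A) = 0.
Characteristic polynomial: λ^2 + 3.7*λ + 1.32 = 0.
Factor: (λ + 3.3)(λ + 0.4) = 0.
Roots: -0.4, -3.3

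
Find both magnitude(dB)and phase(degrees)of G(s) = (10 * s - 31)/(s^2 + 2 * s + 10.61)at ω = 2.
Substitute s = j*2: G(j2) = -2.09257 + 4.29203j.
|G| = 20*log₁₀(sqrt(Re²+Im²)) = 13.58 dB.
∠G = atan2(Im, Re) = 115.99°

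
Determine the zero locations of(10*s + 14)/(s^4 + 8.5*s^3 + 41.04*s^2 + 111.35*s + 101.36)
Set numerator = 0: 10*s + 14 = 0 → Zeros: -1.4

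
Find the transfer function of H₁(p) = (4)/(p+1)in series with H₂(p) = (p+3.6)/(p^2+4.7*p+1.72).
Series: H = H₁ · H₂ = (n₁·n₂)/(d₁·d₂).
Num: n₁·n₂ = 4*p + 14.4. Den: d₁·d₂ = p^3 + 5.7*p^2 + 6.42*p + 1.72.
H(p) = (4*p + 14.4)/(p^3 + 5.7*p^2 + 6.42*p + 1.72)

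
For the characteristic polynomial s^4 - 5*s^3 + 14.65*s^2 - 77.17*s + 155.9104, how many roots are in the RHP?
s^4 - 5*s^3 + 14.65*s^2 - 77.17*s + 155.9104 = (s - 3.2)(s - 3.4)(s^2 + 1.6*s + 14.33). Poles: -0.8 + 3.7j, -0.8 - 3.7j, 3.2, 3.4. RHP poles (Re>0): 2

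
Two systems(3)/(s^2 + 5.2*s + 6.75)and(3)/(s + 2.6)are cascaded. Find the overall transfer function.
Series: H = H₁ · H₂ = (n₁·n₂)/(d₁·d₂).
Num: n₁·n₂ = 9. Den: d₁·d₂ = s^3 + 7.8*s^2 + 20.27*s + 17.55.
H(s) = (9)/(s^3 + 7.8*s^2 + 20.27*s + 17.55)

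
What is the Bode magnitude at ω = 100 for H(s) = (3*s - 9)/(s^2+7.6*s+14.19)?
Substitute s = j*100: H(j100) = 0.0031694 - 0.0298014j.
|H(j100)| = sqrt(Re² + Im²) = 0.02997.
20*log₁₀(0.02997) = -30.47 dB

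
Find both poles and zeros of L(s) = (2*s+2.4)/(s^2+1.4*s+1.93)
Set denominator = 0: s^2 + 1.4*s + 1.93 = 0 → Poles: -0.7 + 1.2j, -0.7 - 1.2j
Set numerator = 0: 2*s + 2.4 = 0 → Zeros: -1.2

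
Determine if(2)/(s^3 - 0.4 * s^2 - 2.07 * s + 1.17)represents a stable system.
Denominator: s^3 - 0.4*s^2 - 2.07*s + 1.17 = (s - 1.3)(s + 1.5)(s - 0.6). Poles: -1.5, 0.6, 1.3. All Re(p)<0: No (unstable)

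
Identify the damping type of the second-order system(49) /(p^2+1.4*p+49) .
Standard form: ωn²/(p²+2ζωn·p+ωn²) gives ωn=7, ζ=0.1.
Underdamped (ζ = 0.1 < 1)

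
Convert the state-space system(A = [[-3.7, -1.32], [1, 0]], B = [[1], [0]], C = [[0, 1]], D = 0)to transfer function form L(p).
L(p) = C(pI - A)⁻¹B + D.
Characteristic polynomial det(pI - A) = p^2 + 3.7*p + 1.32.
Numerator from C·adj(pI-A)·B + D·det(pI-A) = 1.
L(p) = (1)/(p^2 + 3.7*p + 1.32)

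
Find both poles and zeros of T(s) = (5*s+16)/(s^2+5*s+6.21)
Set denominator = 0: s^2 + 5*s + 6.21 = (s + 2.3)(s + 2.7) = 0 → Poles: -2.3, -2.7
Set numerator = 0: 5*s + 16 = 0 → Zeros: -3.2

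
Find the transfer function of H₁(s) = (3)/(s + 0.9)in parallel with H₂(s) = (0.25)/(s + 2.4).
Parallel: H = H₁ + H₂ = (n₁·d₂ + n₂·d₁)/(d₁·d₂).
n₁·d₂ = 3*s + 7.2. n₂·d₁ = 0.25*s + 0.225. Sum = 3.25*s + 7.425. d₁·d₂ = s^2 + 3.3*s + 2.16.
H(s) = (3.25*s + 7.425)/(s^2 + 3.3*s + 2.16)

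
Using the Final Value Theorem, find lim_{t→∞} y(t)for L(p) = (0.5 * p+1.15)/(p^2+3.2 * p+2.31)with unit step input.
FVT: lim_{t→∞} y(t) = lim_{p→0} p*Y(p) where Y(p) = L(p)/p.
= lim_{p→0} L(p) = L(0) = num(0)/den(0) = 1.15/2.31 = 0.4978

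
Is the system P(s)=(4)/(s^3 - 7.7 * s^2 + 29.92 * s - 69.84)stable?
Denominator: s^3 - 7.7*s^2 + 29.92*s - 69.84 = (s - 4.5)(s^2 - 3.2*s + 15.52). Poles: 1.6 + 3.6j, 1.6 - 3.6j, 4.5. All Re(p)<0: No (unstable)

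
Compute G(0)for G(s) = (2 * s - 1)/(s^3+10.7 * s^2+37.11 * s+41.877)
DC gain = G(0) = num(0)/den(0) = -1/41.877 = -0.02388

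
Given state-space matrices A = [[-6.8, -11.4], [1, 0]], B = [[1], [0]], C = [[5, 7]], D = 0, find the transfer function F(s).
F(s) = C(sI - A)⁻¹B + D.
Characteristic polynomial det(sI - A) = s^2 + 6.8*s + 11.4.
Numerator from C·adj(sI-A)·B + D·det(sI-A) = 5*s + 7.
F(s) = (5*s + 7)/(s^2 + 6.8*s + 11.4)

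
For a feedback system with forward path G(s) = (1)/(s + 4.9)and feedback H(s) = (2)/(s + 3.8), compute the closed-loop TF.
Closed-loop T = G/(1+GH).
Numerator: G_num * H_den = s + 3.8.
Denominator: G_den * H_den + G_num * H_num = (s^2 + 8.7*s + 18.62) + (2) = s^2 + 8.7*s + 20.62.
T(s) = (s + 3.8)/(s^2 + 8.7*s + 20.62)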